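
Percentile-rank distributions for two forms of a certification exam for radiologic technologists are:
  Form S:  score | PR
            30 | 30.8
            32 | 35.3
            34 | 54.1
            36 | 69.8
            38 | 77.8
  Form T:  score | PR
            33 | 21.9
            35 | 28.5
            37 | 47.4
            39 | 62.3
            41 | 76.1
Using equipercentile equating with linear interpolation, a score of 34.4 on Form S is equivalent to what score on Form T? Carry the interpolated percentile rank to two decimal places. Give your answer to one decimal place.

38.3

PR of 34.4 on Form S: 54.1 + (34.4 − 34)/(36 − 34) × (69.8 − 54.1) = 57.24
On Form T, PR 57.24 falls between score 37 (PR 47.4) and 39 (PR 62.3).
Interpolate: 37 + (57.24 − 47.4)/(62.3 − 47.4) × (39 − 37) = 38.3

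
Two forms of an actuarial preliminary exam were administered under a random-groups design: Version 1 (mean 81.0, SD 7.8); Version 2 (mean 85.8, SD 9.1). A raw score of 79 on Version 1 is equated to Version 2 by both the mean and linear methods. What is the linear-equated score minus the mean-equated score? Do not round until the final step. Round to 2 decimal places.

Mean-equated: 79 + (85.8 − 81.0) = 83.80
Linear-equated: (9.1/7.8)(79 − 81.0) + 85.8 = 83.467
Difference = 83.467 − 83.80 = -0.33

-0.33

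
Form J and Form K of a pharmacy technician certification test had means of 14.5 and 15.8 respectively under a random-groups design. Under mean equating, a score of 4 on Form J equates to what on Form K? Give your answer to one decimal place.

5.3

Mean equating: y = x + (M_Y − M_X) = 4 + (15.8 − 14.5) = 5.3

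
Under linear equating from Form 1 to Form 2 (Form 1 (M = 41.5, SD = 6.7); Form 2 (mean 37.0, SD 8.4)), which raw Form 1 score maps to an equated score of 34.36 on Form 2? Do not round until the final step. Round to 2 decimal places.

39.39

Invert y = (SD_Y/SD_X)(x − M_X) + M_Y:
x = (SD_X/SD_Y)(y − M_Y) + M_X = (6.7/8.4)(34.36 − 37.0) + 41.5
x = 0.797619 × -2.640 + 41.5 = 39.39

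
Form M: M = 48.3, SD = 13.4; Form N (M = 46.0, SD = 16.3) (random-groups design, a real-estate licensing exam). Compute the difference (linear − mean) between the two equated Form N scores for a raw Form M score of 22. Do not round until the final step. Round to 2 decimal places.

-5.69

Mean-equated: 22 + (46.0 − 48.3) = 19.70
Linear-equated: (16.3/13.4)(22 − 48.3) + 46.0 = 14.008
Difference = 14.008 − 19.70 = -5.69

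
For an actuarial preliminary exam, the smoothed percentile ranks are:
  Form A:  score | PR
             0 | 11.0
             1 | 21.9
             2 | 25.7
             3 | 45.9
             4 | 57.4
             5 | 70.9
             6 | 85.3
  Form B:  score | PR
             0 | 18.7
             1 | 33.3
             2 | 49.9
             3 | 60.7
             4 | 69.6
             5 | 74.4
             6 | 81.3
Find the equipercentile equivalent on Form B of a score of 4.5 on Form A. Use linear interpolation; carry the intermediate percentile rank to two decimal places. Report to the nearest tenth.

3.4

PR of 4.5 on Form A: 57.4 + (4.5 − 4)/(5 − 4) × (70.9 − 57.4) = 64.15
On Form B, PR 64.15 falls between score 3 (PR 60.7) and 4 (PR 69.6).
Interpolate: 3 + (64.15 − 60.7)/(69.6 − 60.7) × (4 − 3) = 3.4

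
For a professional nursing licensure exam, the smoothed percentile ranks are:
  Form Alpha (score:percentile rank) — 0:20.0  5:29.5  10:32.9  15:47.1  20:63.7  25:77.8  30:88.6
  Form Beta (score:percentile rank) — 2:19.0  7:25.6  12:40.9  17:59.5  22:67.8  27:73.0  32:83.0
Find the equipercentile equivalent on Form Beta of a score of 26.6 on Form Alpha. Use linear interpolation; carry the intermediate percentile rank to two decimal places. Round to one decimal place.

31.1

PR of 26.6 on Form Alpha: 77.8 + (26.6 − 25)/(30 − 25) × (88.6 − 77.8) = 81.26
On Form Beta, PR 81.26 falls between score 27 (PR 73.0) and 32 (PR 83.0).
Interpolate: 27 + (81.26 − 73.0)/(83.0 − 73.0) × (32 − 27) = 31.1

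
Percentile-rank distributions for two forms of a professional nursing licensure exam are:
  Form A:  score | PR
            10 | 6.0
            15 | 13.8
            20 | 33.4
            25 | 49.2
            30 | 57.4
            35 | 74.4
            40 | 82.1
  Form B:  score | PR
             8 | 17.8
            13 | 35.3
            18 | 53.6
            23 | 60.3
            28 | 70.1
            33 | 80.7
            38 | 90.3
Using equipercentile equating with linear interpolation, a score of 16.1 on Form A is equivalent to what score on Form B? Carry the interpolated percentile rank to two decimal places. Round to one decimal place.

PR of 16.1 on Form A: 13.8 + (16.1 − 15)/(20 − 15) × (33.4 − 13.8) = 18.11
On Form B, PR 18.11 falls between score 8 (PR 17.8) and 13 (PR 35.3).
Interpolate: 8 + (18.11 − 17.8)/(35.3 − 17.8) × (13 − 8) = 8.1

8.1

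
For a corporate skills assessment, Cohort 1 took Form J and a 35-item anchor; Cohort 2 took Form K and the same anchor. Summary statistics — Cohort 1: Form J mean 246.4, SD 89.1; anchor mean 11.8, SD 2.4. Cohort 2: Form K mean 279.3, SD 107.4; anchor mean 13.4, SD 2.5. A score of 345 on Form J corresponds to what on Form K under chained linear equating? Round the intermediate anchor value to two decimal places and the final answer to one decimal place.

324.8

Form J → anchor (Cohort 1): v = (2.4/89.1)(345 − 246.4) + 11.8 = 14.46
anchor → Form K (Cohort 2): y = (107.4/2.5)(14.46 − 13.4) + 279.3 = 324.8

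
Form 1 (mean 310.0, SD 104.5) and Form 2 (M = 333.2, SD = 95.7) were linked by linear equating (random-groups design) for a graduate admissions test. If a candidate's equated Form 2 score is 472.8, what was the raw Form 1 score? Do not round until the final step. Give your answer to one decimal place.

Invert y = (SD_Y/SD_X)(x − M_X) + M_Y:
x = (SD_X/SD_Y)(y − M_Y) + M_X = (104.5/95.7)(472.8 − 333.2) + 310.0
x = 1.091954 × 139.600 + 310.0 = 462.4

462.4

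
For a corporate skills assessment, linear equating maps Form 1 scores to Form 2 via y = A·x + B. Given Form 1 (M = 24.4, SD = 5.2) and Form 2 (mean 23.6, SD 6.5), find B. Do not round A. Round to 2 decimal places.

-6.90

A = SD_Y / SD_X = 6.5 / 5.2 = 1.250000
B = M_Y − A·M_X = 23.6 − 1.250000 × 24.4 = -6.90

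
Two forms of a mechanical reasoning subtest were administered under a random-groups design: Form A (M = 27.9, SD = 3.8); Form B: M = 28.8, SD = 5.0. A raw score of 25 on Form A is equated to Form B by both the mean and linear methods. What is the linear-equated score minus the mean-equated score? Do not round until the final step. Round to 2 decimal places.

-0.92

Mean-equated: 25 + (28.8 − 27.9) = 25.90
Linear-equated: (5.0/3.8)(25 − 27.9) + 28.8 = 24.984
Difference = 24.984 − 25.90 = -0.92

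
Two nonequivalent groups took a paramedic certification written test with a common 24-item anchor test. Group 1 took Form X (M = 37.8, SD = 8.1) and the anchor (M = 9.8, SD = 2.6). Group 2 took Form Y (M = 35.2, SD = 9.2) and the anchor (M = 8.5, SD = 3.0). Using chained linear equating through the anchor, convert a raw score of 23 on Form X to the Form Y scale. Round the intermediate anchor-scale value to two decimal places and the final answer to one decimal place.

24.6

Form X → anchor (Group 1): v = (2.6/8.1)(23 − 37.8) + 9.8 = 5.05
anchor → Form Y (Group 2): y = (9.2/3.0)(5.05 − 8.5) + 35.2 = 24.6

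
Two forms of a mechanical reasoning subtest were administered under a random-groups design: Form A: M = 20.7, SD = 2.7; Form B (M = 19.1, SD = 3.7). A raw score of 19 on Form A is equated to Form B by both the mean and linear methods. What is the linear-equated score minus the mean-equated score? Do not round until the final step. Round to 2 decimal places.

Mean-equated: 19 + (19.1 − 20.7) = 17.40
Linear-equated: (3.7/2.7)(19 − 20.7) + 19.1 = 16.770
Difference = 16.770 − 17.40 = -0.63

-0.63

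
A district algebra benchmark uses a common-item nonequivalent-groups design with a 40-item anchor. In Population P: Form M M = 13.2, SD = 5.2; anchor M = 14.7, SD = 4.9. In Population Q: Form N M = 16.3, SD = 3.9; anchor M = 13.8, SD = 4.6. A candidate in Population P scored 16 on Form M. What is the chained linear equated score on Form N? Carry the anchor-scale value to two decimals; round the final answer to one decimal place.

Form M → anchor (Population P): v = (4.9/5.2)(16 − 13.2) + 14.7 = 17.34
anchor → Form N (Population Q): y = (3.9/4.6)(17.34 − 13.8) + 16.3 = 19.3

19.3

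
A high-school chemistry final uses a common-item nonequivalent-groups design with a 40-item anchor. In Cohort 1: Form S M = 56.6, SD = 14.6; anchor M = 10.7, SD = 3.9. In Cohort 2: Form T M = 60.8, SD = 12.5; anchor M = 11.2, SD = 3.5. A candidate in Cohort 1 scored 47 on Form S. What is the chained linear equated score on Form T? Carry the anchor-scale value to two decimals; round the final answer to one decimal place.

Form S → anchor (Cohort 1): v = (3.9/14.6)(47 − 56.6) + 10.7 = 8.14
anchor → Form T (Cohort 2): y = (12.5/3.5)(8.14 − 11.2) + 60.8 = 49.9

49.9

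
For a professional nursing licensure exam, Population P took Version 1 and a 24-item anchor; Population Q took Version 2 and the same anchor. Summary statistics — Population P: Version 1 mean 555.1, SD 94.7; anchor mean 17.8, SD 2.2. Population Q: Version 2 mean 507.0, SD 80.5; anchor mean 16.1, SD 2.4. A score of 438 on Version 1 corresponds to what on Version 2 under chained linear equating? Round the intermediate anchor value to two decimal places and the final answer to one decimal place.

Version 1 → anchor (Population P): v = (2.2/94.7)(438 − 555.1) + 17.8 = 15.08
anchor → Version 2 (Population Q): y = (80.5/2.4)(15.08 − 16.1) + 507.0 = 472.8

472.8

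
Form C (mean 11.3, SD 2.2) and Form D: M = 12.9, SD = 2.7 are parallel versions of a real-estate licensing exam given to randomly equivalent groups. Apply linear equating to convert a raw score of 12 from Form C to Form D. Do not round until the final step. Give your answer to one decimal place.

13.8

Linear equating: y = (SD_Y/SD_X)(x − M_X) + M_Y
y = (2.7/2.2)(12 − 11.3) + 12.9
y = 1.227273 × 0.7 + 12.9 = 0.8591 + 12.9 = 13.8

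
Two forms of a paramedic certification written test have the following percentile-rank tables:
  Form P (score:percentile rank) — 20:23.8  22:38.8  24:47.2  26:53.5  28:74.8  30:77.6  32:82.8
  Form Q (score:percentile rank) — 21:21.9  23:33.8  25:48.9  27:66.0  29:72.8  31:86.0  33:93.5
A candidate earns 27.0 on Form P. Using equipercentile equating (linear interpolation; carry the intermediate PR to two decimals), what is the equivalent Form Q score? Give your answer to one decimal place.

26.8

PR of 27.0 on Form P: 53.5 + (27.0 − 26)/(28 − 26) × (74.8 − 53.5) = 64.15
On Form Q, PR 64.15 falls between score 25 (PR 48.9) and 27 (PR 66.0).
Interpolate: 25 + (64.15 − 48.9)/(66.0 − 48.9) × (27 − 25) = 26.8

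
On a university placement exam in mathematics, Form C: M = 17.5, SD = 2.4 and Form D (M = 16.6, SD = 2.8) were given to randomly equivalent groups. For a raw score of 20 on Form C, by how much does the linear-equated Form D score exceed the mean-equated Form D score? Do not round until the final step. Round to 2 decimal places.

0.42

Mean-equated: 20 + (16.6 − 17.5) = 19.10
Linear-equated: (2.8/2.4)(20 − 17.5) + 16.6 = 19.517
Difference = 19.517 − 19.10 = 0.42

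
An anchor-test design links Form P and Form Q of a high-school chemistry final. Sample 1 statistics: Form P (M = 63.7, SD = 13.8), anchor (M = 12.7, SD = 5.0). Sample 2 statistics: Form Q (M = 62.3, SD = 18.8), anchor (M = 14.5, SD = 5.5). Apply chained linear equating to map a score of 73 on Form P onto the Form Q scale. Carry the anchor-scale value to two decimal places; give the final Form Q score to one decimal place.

Form P → anchor (Sample 1): v = (5.0/13.8)(73 − 63.7) + 12.7 = 16.07
anchor → Form Q (Sample 2): y = (18.8/5.5)(16.07 − 14.5) + 62.3 = 67.7

67.7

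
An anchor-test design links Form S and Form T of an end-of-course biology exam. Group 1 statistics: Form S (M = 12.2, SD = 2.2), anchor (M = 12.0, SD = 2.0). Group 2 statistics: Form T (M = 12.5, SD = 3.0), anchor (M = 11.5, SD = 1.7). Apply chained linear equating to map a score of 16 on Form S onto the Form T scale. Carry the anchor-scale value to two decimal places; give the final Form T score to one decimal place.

Form S → anchor (Group 1): v = (2.0/2.2)(16 − 12.2) + 12.0 = 15.45
anchor → Form T (Group 2): y = (3.0/1.7)(15.45 − 11.5) + 12.5 = 19.5

19.5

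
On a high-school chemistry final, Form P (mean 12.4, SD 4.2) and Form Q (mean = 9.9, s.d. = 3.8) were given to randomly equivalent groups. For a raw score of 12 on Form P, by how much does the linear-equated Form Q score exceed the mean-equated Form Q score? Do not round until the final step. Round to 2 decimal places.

0.04

Mean-equated: 12 + (9.9 − 12.4) = 9.50
Linear-equated: (3.8/4.2)(12 − 12.4) + 9.9 = 9.538
Difference = 9.538 − 9.50 = 0.04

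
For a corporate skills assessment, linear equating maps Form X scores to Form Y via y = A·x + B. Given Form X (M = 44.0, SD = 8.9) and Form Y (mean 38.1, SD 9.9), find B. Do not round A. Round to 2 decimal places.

-10.84

A = SD_Y / SD_X = 9.9 / 8.9 = 1.112360
B = M_Y − A·M_X = 38.1 − 1.112360 × 44.0 = -10.84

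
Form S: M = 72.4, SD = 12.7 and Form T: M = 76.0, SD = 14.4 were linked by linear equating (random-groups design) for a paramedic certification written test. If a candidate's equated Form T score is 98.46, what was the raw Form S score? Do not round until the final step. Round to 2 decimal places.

Invert y = (SD_Y/SD_X)(x − M_X) + M_Y:
x = (SD_X/SD_Y)(y − M_Y) + M_X = (12.7/14.4)(98.46 − 76.0) + 72.4
x = 0.881944 × 22.460 + 72.4 = 92.21

92.21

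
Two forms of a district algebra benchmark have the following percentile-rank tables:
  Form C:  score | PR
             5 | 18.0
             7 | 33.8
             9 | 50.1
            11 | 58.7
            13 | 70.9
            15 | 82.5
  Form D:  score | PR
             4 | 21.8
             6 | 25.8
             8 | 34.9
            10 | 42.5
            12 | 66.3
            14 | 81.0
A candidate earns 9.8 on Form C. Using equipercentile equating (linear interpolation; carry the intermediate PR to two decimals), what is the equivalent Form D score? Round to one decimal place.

PR of 9.8 on Form C: 50.1 + (9.8 − 9)/(11 − 9) × (58.7 − 50.1) = 53.54
On Form D, PR 53.54 falls between score 10 (PR 42.5) and 12 (PR 66.3).
Interpolate: 10 + (53.54 − 42.5)/(66.3 − 42.5) × (12 − 10) = 10.9

10.9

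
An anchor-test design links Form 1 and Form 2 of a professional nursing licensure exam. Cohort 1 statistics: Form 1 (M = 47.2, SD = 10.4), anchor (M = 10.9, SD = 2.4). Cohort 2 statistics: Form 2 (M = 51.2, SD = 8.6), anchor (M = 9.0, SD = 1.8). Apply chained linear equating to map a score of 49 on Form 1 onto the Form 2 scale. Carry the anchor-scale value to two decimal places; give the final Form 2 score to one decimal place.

Form 1 → anchor (Cohort 1): v = (2.4/10.4)(49 − 47.2) + 10.9 = 11.32
anchor → Form 2 (Cohort 2): y = (8.6/1.8)(11.32 − 9.0) + 51.2 = 62.3

62.3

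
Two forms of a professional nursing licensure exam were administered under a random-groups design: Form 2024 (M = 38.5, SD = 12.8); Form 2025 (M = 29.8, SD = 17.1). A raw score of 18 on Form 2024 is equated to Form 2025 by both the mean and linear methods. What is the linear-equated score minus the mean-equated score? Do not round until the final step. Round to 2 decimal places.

Mean-equated: 18 + (29.8 − 38.5) = 9.30
Linear-equated: (17.1/12.8)(18 − 38.5) + 29.8 = 2.413
Difference = 2.413 − 9.30 = -6.89

-6.89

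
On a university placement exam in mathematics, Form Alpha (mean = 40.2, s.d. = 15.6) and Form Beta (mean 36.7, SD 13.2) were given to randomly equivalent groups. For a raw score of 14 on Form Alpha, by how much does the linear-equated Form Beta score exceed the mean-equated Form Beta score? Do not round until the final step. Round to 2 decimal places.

Mean-equated: 14 + (36.7 − 40.2) = 10.50
Linear-equated: (13.2/15.6)(14 − 40.2) + 36.7 = 14.531
Difference = 14.531 − 10.50 = 4.03

4.03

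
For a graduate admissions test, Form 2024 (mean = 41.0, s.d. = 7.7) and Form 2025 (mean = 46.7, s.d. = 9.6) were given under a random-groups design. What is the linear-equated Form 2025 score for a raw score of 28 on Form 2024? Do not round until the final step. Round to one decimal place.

Linear equating: y = (SD_Y/SD_X)(x − M_X) + M_Y
y = (9.6/7.7)(28 − 41.0) + 46.7
y = 1.246753 × -13.0 + 46.7 = -16.2078 + 46.7 = 30.5

30.5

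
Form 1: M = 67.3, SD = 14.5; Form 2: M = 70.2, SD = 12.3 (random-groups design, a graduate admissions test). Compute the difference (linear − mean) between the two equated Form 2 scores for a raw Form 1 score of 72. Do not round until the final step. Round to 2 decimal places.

Mean-equated: 72 + (70.2 − 67.3) = 74.90
Linear-equated: (12.3/14.5)(72 − 67.3) + 70.2 = 74.187
Difference = 74.187 − 74.90 = -0.71

-0.71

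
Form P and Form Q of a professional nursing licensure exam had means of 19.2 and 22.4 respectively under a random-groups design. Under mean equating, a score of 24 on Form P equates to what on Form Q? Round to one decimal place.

27.2

Mean equating: y = x + (M_Y − M_X) = 24 + (22.4 − 19.2) = 27.2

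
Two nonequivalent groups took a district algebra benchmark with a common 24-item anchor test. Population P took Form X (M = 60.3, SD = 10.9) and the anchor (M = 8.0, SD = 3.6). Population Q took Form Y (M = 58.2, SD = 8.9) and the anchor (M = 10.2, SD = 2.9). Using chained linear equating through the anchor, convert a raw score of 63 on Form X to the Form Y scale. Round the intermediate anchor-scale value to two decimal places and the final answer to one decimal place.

Form X → anchor (Population P): v = (3.6/10.9)(63 − 60.3) + 8.0 = 8.89
anchor → Form Y (Population Q): y = (8.9/2.9)(8.89 − 10.2) + 58.2 = 54.2

54.2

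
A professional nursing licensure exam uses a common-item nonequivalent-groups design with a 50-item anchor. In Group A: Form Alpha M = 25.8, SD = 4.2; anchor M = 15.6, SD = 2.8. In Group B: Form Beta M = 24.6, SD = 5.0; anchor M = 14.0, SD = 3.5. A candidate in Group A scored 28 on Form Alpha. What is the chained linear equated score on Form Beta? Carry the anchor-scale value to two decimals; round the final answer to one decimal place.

Form Alpha → anchor (Group A): v = (2.8/4.2)(28 − 25.8) + 15.6 = 17.07
anchor → Form Beta (Group B): y = (5.0/3.5)(17.07 − 14.0) + 24.6 = 29.0

29.0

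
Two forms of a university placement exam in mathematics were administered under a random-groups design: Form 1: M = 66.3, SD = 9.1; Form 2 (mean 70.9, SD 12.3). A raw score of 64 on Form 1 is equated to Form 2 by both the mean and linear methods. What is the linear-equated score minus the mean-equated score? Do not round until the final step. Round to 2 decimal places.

-0.81

Mean-equated: 64 + (70.9 − 66.3) = 68.60
Linear-equated: (12.3/9.1)(64 − 66.3) + 70.9 = 67.791
Difference = 67.791 − 68.60 = -0.81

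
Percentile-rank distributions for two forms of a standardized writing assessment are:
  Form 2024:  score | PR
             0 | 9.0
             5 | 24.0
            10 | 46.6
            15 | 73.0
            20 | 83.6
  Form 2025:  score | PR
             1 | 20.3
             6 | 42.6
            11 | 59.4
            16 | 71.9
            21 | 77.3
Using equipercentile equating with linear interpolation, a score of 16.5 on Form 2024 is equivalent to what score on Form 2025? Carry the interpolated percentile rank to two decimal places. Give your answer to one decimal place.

PR of 16.5 on Form 2024: 73.0 + (16.5 − 15)/(20 − 15) × (83.6 − 73.0) = 76.18
On Form 2025, PR 76.18 falls between score 16 (PR 71.9) and 21 (PR 77.3).
Interpolate: 16 + (76.18 − 71.9)/(77.3 − 71.9) × (21 − 16) = 20.0

20.0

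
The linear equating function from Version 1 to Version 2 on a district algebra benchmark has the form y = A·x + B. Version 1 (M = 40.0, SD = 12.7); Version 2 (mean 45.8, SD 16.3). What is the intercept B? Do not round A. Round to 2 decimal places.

A = SD_Y / SD_X = 16.3 / 12.7 = 1.283465
B = M_Y − A·M_X = 45.8 − 1.283465 × 40.0 = -5.54

-5.54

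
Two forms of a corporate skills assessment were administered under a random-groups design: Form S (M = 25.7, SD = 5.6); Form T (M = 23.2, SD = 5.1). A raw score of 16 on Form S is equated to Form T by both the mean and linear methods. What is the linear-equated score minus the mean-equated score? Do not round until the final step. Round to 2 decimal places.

Mean-equated: 16 + (23.2 − 25.7) = 13.50
Linear-equated: (5.1/5.6)(16 − 25.7) + 23.2 = 14.366
Difference = 14.366 − 13.50 = 0.87

0.87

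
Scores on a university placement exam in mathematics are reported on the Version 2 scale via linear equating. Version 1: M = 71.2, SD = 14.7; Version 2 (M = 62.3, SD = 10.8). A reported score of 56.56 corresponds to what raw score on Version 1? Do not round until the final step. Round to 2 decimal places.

63.39

Invert y = (SD_Y/SD_X)(x − M_X) + M_Y:
x = (SD_X/SD_Y)(y − M_Y) + M_X = (14.7/10.8)(56.56 − 62.3) + 71.2
x = 1.361111 × -5.740 + 71.2 = 63.39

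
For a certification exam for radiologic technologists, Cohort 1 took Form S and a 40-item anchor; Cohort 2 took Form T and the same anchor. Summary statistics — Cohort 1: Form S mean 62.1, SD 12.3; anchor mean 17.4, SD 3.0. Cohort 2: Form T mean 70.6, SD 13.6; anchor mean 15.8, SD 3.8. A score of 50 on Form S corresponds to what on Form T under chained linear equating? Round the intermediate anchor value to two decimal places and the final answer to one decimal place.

65.8

Form S → anchor (Cohort 1): v = (3.0/12.3)(50 − 62.1) + 17.4 = 14.45
anchor → Form T (Cohort 2): y = (13.6/3.8)(14.45 − 15.8) + 70.6 = 65.8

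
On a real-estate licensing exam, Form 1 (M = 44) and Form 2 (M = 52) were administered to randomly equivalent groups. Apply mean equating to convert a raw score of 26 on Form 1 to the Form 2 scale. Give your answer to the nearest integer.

34

Mean equating: y = x + (M_Y − M_X) = 26 + (52 − 44) = 34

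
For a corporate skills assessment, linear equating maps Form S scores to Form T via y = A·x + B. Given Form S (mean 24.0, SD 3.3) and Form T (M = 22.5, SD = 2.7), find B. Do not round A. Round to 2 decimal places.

2.86

A = SD_Y / SD_X = 2.7 / 3.3 = 0.818182
B = M_Y − A·M_X = 22.5 − 0.818182 × 24.0 = 2.86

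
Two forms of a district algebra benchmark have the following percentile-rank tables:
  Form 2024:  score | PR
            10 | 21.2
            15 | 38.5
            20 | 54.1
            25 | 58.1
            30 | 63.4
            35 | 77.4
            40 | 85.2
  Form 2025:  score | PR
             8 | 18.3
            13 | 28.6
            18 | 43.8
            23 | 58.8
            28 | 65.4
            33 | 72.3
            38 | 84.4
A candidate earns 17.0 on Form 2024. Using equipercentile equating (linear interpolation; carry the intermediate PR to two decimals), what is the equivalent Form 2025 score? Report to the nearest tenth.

18.3

PR of 17.0 on Form 2024: 38.5 + (17.0 − 15)/(20 − 15) × (54.1 − 38.5) = 44.74
On Form 2025, PR 44.74 falls between score 18 (PR 43.8) and 23 (PR 58.8).
Interpolate: 18 + (44.74 − 43.8)/(58.8 − 43.8) × (23 − 18) = 18.3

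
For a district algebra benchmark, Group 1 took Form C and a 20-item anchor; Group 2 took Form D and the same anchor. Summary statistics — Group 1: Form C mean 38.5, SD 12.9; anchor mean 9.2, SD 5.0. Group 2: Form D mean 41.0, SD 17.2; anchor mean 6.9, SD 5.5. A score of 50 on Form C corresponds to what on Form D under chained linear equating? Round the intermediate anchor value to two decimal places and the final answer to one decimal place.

Form C → anchor (Group 1): v = (5.0/12.9)(50 − 38.5) + 9.2 = 13.66
anchor → Form D (Group 2): y = (17.2/5.5)(13.66 − 6.9) + 41.0 = 62.1

62.1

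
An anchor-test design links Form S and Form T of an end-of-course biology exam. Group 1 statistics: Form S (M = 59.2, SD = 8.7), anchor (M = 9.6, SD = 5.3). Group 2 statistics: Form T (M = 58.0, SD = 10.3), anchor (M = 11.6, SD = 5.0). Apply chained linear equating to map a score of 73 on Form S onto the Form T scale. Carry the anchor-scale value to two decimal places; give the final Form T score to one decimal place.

71.2

Form S → anchor (Group 1): v = (5.3/8.7)(73 − 59.2) + 9.6 = 18.01
anchor → Form T (Group 2): y = (10.3/5.0)(18.01 − 11.6) + 58.0 = 71.2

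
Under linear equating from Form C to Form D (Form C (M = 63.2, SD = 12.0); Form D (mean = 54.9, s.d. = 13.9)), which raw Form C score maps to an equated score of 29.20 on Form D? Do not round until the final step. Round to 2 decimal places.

Invert y = (SD_Y/SD_X)(x − M_X) + M_Y:
x = (SD_X/SD_Y)(y − M_Y) + M_X = (12.0/13.9)(29.20 − 54.9) + 63.2
x = 0.863309 × -25.700 + 63.2 = 41.01

41.01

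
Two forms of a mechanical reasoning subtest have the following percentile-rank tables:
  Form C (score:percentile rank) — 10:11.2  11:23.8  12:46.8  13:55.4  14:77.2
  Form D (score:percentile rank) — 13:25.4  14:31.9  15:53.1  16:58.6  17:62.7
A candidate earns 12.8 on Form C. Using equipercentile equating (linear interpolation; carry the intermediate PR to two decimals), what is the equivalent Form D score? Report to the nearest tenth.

PR of 12.8 on Form C: 46.8 + (12.8 − 12)/(13 − 12) × (55.4 − 46.8) = 53.68
On Form D, PR 53.68 falls between score 15 (PR 53.1) and 16 (PR 58.6).
Interpolate: 15 + (53.68 − 53.1)/(58.6 − 53.1) × (16 − 15) = 15.1

15.1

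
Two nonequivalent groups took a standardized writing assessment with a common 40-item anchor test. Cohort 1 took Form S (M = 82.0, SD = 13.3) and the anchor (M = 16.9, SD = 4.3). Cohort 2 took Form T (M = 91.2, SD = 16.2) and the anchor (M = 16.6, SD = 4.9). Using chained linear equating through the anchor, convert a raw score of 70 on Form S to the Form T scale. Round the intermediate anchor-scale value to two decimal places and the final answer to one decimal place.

Form S → anchor (Cohort 1): v = (4.3/13.3)(70 − 82.0) + 16.9 = 13.02
anchor → Form T (Cohort 2): y = (16.2/4.9)(13.02 − 16.6) + 91.2 = 79.4

79.4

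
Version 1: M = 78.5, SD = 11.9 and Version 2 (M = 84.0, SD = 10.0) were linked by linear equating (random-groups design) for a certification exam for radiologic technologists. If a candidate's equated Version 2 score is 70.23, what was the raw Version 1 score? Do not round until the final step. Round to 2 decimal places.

62.11

Invert y = (SD_Y/SD_X)(x − M_X) + M_Y:
x = (SD_X/SD_Y)(y − M_Y) + M_X = (11.9/10.0)(70.23 − 84.0) + 78.5
x = 1.190000 × -13.770 + 78.5 = 62.11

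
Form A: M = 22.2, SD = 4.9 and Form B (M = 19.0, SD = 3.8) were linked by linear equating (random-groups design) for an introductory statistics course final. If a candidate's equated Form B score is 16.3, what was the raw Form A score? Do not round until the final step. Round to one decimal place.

18.7

Invert y = (SD_Y/SD_X)(x − M_X) + M_Y:
x = (SD_X/SD_Y)(y − M_Y) + M_X = (4.9/3.8)(16.3 − 19.0) + 22.2
x = 1.289474 × -2.700 + 22.2 = 18.7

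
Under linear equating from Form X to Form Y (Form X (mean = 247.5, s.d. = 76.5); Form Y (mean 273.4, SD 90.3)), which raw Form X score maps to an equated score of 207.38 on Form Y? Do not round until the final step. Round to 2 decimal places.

Invert y = (SD_Y/SD_X)(x − M_X) + M_Y:
x = (SD_X/SD_Y)(y − M_Y) + M_X = (76.5/90.3)(207.38 − 273.4) + 247.5
x = 0.847176 × -66.020 + 247.5 = 191.57

191.57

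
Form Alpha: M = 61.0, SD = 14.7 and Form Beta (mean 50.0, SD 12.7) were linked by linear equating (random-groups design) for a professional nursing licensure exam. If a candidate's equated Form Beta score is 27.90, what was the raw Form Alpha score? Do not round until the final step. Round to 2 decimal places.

Invert y = (SD_Y/SD_X)(x − M_X) + M_Y:
x = (SD_X/SD_Y)(y − M_Y) + M_X = (14.7/12.7)(27.90 − 50.0) + 61.0
x = 1.157480 × -22.100 + 61.0 = 35.42

35.42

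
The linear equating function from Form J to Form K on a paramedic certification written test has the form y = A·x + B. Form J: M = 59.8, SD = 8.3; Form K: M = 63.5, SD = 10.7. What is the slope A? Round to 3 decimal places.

1.289

A = SD_Y / SD_X = 10.7 / 8.3 = 1.289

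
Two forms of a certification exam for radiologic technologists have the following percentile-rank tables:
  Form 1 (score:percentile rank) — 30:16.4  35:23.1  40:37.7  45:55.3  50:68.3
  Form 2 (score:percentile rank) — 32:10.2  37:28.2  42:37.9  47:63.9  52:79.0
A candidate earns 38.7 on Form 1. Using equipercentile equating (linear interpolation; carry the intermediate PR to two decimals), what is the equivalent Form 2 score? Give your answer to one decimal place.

39.9

PR of 38.7 on Form 1: 23.1 + (38.7 − 35)/(40 − 35) × (37.7 − 23.1) = 33.90
On Form 2, PR 33.90 falls between score 37 (PR 28.2) and 42 (PR 37.9).
Interpolate: 37 + (33.90 − 28.2)/(37.9 − 28.2) × (42 − 37) = 39.9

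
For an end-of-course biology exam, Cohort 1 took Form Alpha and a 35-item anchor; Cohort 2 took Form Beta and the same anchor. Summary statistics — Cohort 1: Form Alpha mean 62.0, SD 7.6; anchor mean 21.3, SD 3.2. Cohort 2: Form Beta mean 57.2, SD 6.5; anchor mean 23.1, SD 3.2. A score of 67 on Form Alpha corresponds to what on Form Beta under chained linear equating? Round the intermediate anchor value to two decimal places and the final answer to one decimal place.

Form Alpha → anchor (Cohort 1): v = (3.2/7.6)(67 − 62.0) + 21.3 = 23.41
anchor → Form Beta (Cohort 2): y = (6.5/3.2)(23.41 − 23.1) + 57.2 = 57.8

57.8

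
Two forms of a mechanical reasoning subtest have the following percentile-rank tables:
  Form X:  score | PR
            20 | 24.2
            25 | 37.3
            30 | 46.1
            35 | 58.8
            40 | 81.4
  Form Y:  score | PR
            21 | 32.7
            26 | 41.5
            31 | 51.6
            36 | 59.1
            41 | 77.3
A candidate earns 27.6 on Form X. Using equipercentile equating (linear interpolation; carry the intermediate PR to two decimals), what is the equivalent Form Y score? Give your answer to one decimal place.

PR of 27.6 on Form X: 37.3 + (27.6 − 25)/(30 − 25) × (46.1 − 37.3) = 41.88
On Form Y, PR 41.88 falls between score 26 (PR 41.5) and 31 (PR 51.6).
Interpolate: 26 + (41.88 − 41.5)/(51.6 − 41.5) × (31 − 26) = 26.2

26.2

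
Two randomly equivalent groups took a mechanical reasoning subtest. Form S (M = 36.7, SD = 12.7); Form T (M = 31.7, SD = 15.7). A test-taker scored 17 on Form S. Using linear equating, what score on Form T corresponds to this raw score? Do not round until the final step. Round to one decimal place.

7.3

Linear equating: y = (SD_Y/SD_X)(x − M_X) + M_Y
y = (15.7/12.7)(17 − 36.7) + 31.7
y = 1.236220 × -19.7 + 31.7 = -24.3535 + 31.7 = 7.3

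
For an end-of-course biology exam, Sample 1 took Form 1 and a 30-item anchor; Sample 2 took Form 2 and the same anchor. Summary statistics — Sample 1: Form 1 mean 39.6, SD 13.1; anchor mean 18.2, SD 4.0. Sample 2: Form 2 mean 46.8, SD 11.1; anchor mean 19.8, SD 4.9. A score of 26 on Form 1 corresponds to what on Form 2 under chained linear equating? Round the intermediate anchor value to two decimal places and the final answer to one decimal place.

Form 1 → anchor (Sample 1): v = (4.0/13.1)(26 − 39.6) + 18.2 = 14.05
anchor → Form 2 (Sample 2): y = (11.1/4.9)(14.05 − 19.8) + 46.8 = 33.8

33.8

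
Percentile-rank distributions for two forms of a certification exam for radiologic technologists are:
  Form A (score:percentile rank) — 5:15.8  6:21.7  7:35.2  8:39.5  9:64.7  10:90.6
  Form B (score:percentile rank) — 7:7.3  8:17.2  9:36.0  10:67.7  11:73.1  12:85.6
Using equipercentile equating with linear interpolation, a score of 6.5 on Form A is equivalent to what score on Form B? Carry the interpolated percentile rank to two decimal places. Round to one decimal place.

PR of 6.5 on Form A: 21.7 + (6.5 − 6)/(7 − 6) × (35.2 − 21.7) = 28.45
On Form B, PR 28.45 falls between score 8 (PR 17.2) and 9 (PR 36.0).
Interpolate: 8 + (28.45 − 17.2)/(36.0 − 17.2) × (9 − 8) = 8.6

8.6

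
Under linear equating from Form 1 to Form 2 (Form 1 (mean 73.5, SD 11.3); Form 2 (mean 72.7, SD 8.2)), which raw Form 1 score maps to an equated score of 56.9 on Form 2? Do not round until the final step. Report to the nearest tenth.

51.7

Invert y = (SD_Y/SD_X)(x − M_X) + M_Y:
x = (SD_X/SD_Y)(y − M_Y) + M_X = (11.3/8.2)(56.9 − 72.7) + 73.5
x = 1.378049 × -15.800 + 73.5 = 51.7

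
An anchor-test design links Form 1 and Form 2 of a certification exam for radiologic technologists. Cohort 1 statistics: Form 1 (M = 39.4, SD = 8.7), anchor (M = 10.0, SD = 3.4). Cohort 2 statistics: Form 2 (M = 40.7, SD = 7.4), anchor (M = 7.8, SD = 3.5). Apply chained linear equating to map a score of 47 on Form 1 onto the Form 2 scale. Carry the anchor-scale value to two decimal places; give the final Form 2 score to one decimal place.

51.6

Form 1 → anchor (Cohort 1): v = (3.4/8.7)(47 − 39.4) + 10.0 = 12.97
anchor → Form 2 (Cohort 2): y = (7.4/3.5)(12.97 − 7.8) + 40.7 = 51.6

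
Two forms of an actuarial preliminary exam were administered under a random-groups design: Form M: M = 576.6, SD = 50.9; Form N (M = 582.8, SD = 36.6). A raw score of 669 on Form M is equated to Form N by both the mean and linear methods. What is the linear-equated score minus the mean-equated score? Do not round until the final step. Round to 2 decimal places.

Mean-equated: 669 + (582.8 − 576.6) = 675.20
Linear-equated: (36.6/50.9)(669 − 576.6) + 582.8 = 649.241
Difference = 649.241 − 675.20 = -25.96

-25.96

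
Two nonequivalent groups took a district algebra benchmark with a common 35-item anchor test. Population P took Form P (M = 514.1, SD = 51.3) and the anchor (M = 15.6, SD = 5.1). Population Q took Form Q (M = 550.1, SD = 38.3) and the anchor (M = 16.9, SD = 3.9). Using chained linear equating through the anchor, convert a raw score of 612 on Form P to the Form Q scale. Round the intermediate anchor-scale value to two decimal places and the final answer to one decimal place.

632.9

Form P → anchor (Population P): v = (5.1/51.3)(612 − 514.1) + 15.6 = 25.33
anchor → Form Q (Population Q): y = (38.3/3.9)(25.33 − 16.9) + 550.1 = 632.9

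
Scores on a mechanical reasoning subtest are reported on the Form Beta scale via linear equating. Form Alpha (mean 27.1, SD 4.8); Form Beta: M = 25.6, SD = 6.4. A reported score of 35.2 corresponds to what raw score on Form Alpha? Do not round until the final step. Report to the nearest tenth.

34.3

Invert y = (SD_Y/SD_X)(x − M_X) + M_Y:
x = (SD_X/SD_Y)(y − M_Y) + M_X = (4.8/6.4)(35.2 − 25.6) + 27.1
x = 0.750000 × 9.600 + 27.1 = 34.3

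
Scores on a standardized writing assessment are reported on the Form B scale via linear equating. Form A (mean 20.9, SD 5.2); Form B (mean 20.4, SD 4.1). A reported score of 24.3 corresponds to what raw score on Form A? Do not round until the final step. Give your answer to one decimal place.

Invert y = (SD_Y/SD_X)(x − M_X) + M_Y:
x = (SD_X/SD_Y)(y − M_Y) + M_X = (5.2/4.1)(24.3 − 20.4) + 20.9
x = 1.268293 × 3.900 + 20.9 = 25.8

25.8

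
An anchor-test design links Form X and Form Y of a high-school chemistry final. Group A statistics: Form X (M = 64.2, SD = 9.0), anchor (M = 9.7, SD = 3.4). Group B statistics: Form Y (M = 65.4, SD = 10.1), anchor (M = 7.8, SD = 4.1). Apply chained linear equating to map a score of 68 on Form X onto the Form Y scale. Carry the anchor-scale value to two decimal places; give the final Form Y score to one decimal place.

73.6

Form X → anchor (Group A): v = (3.4/9.0)(68 − 64.2) + 9.7 = 11.14
anchor → Form Y (Group B): y = (10.1/4.1)(11.14 − 7.8) + 65.4 = 73.6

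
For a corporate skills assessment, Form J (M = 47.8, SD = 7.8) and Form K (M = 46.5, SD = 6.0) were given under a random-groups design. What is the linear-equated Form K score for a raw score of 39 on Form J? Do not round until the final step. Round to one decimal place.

39.7

Linear equating: y = (SD_Y/SD_X)(x − M_X) + M_Y
y = (6.0/7.8)(39 − 47.8) + 46.5
y = 0.769231 × -8.8 + 46.5 = -6.7692 + 46.5 = 39.7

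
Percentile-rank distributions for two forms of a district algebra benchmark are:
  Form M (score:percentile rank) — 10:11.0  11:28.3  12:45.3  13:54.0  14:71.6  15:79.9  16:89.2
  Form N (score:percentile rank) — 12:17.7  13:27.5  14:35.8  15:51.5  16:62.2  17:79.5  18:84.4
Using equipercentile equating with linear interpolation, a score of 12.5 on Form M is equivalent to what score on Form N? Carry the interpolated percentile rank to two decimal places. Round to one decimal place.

PR of 12.5 on Form M: 45.3 + (12.5 − 12)/(13 − 12) × (54.0 − 45.3) = 49.65
On Form N, PR 49.65 falls between score 14 (PR 35.8) and 15 (PR 51.5).
Interpolate: 14 + (49.65 − 35.8)/(51.5 − 35.8) × (15 − 14) = 14.9

14.9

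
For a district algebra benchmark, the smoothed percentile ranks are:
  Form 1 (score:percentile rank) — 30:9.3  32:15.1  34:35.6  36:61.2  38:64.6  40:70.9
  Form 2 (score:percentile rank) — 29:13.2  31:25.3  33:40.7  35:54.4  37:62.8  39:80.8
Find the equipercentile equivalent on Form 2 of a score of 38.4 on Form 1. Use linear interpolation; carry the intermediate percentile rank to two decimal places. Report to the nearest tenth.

37.3

PR of 38.4 on Form 1: 64.6 + (38.4 − 38)/(40 − 38) × (70.9 − 64.6) = 65.86
On Form 2, PR 65.86 falls between score 37 (PR 62.8) and 39 (PR 80.8).
Interpolate: 37 + (65.86 − 62.8)/(80.8 − 62.8) × (39 − 37) = 37.3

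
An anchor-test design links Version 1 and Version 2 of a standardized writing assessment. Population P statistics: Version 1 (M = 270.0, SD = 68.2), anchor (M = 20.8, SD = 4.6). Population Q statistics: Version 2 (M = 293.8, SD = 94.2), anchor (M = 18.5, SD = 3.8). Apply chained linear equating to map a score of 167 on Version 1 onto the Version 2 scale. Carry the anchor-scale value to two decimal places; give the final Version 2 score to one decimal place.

178.5

Version 1 → anchor (Population P): v = (4.6/68.2)(167 − 270.0) + 20.8 = 13.85
anchor → Version 2 (Population Q): y = (94.2/3.8)(13.85 − 18.5) + 293.8 = 178.5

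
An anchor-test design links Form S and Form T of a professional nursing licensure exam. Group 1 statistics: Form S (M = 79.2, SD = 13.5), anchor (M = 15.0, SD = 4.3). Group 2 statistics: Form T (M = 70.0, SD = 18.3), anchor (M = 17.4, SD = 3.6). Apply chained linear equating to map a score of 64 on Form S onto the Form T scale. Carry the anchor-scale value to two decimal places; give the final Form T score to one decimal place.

Form S → anchor (Group 1): v = (4.3/13.5)(64 − 79.2) + 15.0 = 10.16
anchor → Form T (Group 2): y = (18.3/3.6)(10.16 − 17.4) + 70.0 = 33.2

33.2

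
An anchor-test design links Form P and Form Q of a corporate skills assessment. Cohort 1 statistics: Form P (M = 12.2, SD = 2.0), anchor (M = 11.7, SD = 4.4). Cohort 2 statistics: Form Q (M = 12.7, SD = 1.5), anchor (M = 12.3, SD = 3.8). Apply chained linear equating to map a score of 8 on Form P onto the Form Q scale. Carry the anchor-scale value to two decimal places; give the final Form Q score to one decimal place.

Form P → anchor (Cohort 1): v = (4.4/2.0)(8 − 12.2) + 11.7 = 2.46
anchor → Form Q (Cohort 2): y = (1.5/3.8)(2.46 − 12.3) + 12.7 = 8.8

8.8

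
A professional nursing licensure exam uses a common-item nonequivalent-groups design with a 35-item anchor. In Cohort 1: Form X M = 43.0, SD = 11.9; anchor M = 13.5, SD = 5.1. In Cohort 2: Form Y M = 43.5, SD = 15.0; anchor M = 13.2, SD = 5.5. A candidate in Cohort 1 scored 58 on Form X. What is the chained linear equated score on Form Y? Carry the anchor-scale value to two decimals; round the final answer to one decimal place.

61.9

Form X → anchor (Cohort 1): v = (5.1/11.9)(58 − 43.0) + 13.5 = 19.93
anchor → Form Y (Cohort 2): y = (15.0/5.5)(19.93 − 13.2) + 43.5 = 61.9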